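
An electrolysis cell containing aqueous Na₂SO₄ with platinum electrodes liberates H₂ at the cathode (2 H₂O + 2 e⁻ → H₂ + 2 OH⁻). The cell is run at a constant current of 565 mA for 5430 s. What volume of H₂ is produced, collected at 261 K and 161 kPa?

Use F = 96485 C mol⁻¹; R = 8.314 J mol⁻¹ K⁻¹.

0.214 L

Q = I·t = 0.5650 A × 5430.0 s = 3068 C.
n(e⁻) = Q/F = 3068 / 96485 = 0.03180 mol.
2 electrons are transferred per H₂ molecule, so n(H₂) = 0.03180 / 2 = 0.01590 mol.
V = nRT/P = (0.01590 × 8.314 × 261) / (161 × 10³ Pa) = 2.14 × 10⁻⁴ m³ = 0.214 L.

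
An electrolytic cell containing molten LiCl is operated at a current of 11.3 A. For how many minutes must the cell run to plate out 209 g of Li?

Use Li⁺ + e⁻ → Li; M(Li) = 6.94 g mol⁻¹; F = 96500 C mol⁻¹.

n(Li) = m/M = 209 / 6.94 = 30.12 mol.
Each Li atom requires 1 electron, so n(e⁻) = 1 × 30.12 = 30.12 mol.
Q = n(e⁻)·F = 30.12 × 96500 = 2906000 C.
t = Q/I = 2906000 / 11.30 A = 257200 s = 4290 min.

4290 min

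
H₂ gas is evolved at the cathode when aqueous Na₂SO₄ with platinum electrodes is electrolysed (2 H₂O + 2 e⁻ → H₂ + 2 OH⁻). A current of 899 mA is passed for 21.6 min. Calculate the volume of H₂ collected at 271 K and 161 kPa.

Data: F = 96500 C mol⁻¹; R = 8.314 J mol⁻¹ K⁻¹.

Q = I·t = 0.8990 A × 1296.0 s = 1165 C.
n(e⁻) = Q/F = 1165 / 96500 = 0.01207 mol.
2 electrons are transferred per H₂ molecule, so n(H₂) = 0.01207 / 2 = 0.006037 mol.
V = nRT/P = (0.006037 × 8.314 × 271) / (161 × 10³ Pa) = 8.45 × 10⁻⁵ m³ = 0.0845 L.

0.0845 L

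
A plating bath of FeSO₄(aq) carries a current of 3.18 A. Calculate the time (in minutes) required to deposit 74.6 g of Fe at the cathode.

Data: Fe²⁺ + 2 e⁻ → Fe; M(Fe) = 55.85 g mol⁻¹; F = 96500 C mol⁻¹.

1350 min

n(Fe) = m/M = 74.6 / 55.85 = 1.336 mol.
Each Fe atom requires 2 electrons, so n(e⁻) = 2 × 1.336 = 2.671 mol.
Q = n(e⁻)·F = 2.671 × 96500 = 257800 C.
t = Q/I = 257800 / 3.180 A = 81070 s = 1350 min.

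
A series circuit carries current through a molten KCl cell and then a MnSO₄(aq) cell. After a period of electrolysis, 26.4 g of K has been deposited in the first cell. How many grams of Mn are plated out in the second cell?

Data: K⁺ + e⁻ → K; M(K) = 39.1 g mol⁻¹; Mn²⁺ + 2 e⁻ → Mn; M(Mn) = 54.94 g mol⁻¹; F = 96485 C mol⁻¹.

18.5 g

n(K) = 26.4 / 39.1 = 0.6752 mol.
Since K⁺ + e⁻ → K, n(e⁻) passed = 1 × 0.6752 = 0.6752 mol.
Cells in series carry the same charge, so the same 0.6752 mol of electrons passes through cell 2.
Mn²⁺ + 2 e⁻ → Mn, so n(Mn) = 0.6752 / 2 = 0.3376 mol.
m(Mn) = 0.3376 × 54.94 = 18.5 g.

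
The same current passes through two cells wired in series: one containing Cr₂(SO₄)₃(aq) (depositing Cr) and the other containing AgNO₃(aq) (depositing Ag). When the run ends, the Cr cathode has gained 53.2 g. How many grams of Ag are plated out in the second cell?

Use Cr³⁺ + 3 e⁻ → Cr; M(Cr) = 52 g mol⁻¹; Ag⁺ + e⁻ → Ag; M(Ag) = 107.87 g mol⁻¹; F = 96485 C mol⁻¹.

n(Cr) = 53.2 / 52 = 1.023 mol.
Since Cr³⁺ + 3 e⁻ → Cr, n(e⁻) passed = 3 × 1.023 = 3.069 mol.
Cells in series carry the same charge, so the same 3.069 mol of electrons passes through cell 2.
Ag⁺ + e⁻ → Ag, so n(Ag) = 3.069 / 1 = 3.069 mol.
m(Ag) = 3.069 × 107.87 = 331 g.

331 g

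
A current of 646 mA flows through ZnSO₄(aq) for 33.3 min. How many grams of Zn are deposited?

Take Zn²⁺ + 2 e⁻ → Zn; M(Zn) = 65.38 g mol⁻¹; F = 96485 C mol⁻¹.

0.437 g

Q = I·t = 0.6460 A × 1998.0 s = 1291 C.
n(e⁻) = Q/F = 1291 / 96485 = 0.01338 mol.
Zn²⁺ + 2 e⁻ → Zn, so n(Zn) = n(e⁻)/2 = 0.006689 mol.
m = n·M = 0.006689 × 65.38 = 0.437 g.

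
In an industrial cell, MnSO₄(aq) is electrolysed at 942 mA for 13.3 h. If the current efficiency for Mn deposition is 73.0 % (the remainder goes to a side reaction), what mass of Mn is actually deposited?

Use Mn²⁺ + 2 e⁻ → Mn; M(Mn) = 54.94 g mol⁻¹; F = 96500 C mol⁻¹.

9.37 g

Q = I·t = 0.9420 × 47880 = 45100 C.
n(e⁻) = 45100/96500 = 0.4674 mol; theoretically n(Mn) = 0.4674/2 = 0.2337 mol, m_theo = 12.84 g.
At 73.0 % efficiency, m_actual = 0.730 × 12.84 = 9.37 g.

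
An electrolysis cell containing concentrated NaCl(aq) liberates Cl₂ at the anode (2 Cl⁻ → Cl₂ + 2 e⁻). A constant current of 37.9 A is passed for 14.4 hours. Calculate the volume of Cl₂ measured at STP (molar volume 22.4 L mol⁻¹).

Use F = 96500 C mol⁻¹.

Q = I·t = 37.90 A × 51840 s = 1965000 C.
n(e⁻) = Q/F = 1965000 / 96500 = 20.36 mol.
2 electrons are transferred per Cl₂ molecule, so n(Cl₂) = 20.36 / 2 = 10.18 mol.
V = n × V_m = 10.18 × 22.4 = 228 L.

228 L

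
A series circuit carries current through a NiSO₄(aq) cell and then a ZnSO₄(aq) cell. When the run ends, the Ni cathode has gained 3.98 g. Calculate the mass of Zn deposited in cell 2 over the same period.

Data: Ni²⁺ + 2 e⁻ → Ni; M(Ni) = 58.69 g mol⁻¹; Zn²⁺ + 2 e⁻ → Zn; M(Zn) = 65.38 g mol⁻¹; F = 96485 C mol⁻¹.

n(Ni) = 3.98 / 58.69 = 0.06781 mol.
Since Ni²⁺ + 2 e⁻ → Ni, n(e⁻) passed = 2 × 0.06781 = 0.1356 mol.
Cells in series carry the same charge, so the same 0.1356 mol of electrons passes through cell 2.
Zn²⁺ + 2 e⁻ → Zn, so n(Zn) = 0.1356 / 2 = 0.06781 mol.
m(Zn) = 0.06781 × 65.38 = 4.43 g.

4.43 g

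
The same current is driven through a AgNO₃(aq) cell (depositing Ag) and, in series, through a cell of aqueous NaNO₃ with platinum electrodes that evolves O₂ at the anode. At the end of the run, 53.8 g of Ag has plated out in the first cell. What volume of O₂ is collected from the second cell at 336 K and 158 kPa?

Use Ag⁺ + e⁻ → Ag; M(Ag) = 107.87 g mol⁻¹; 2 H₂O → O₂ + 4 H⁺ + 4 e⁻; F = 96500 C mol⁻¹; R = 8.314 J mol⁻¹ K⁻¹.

2.20 L

n(Ag) = 53.8 / 107.87 = 0.4987 mol, so n(e⁻) = 1 × 0.4987 = 0.4987 mol.
The cells are in series, so the same 0.4987 mol of electrons passes through the second cell.
2 H₂O → O₂ + 4 H⁺ + 4 e⁻ — 4 mol e⁻ per mol O₂, so n(O₂) = 0.4987/4 = 0.1247 mol.
V = nRT/P = (0.1247 × 8.314 × 336) / (158 × 10³) = 0.00220 m³ = 2.20 L.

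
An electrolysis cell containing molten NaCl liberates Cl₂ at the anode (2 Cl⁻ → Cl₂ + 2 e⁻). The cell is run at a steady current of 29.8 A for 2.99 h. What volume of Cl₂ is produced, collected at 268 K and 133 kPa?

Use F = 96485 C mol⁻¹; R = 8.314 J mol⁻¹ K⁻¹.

27.8 L

Q = I·t = 29.80 A × 10764 s = 320800 C.
n(e⁻) = Q/F = 320800 / 96485 = 3.325 mol.
2 electrons are transferred per Cl₂ molecule, so n(Cl₂) = 3.325 / 2 = 1.662 mol.
V = nRT/P = (1.662 × 8.314 × 268) / (133 × 10³ Pa) = 0.0278 m³ = 27.8 L.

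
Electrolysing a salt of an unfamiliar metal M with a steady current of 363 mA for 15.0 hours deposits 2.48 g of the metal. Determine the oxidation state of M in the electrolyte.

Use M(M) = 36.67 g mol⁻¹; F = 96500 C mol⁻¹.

+3

Q = I·t = 0.3630 A × 54000 s = 19600 C, so n(e⁻) = 19600/96500 = 0.2031 mol.
n(M) deposited = 2.48 / 36.67 = 0.06763 mol.
Electrons per atom = n(e⁻)/n(M) = 0.2031 / 0.06763 = 3.00 ≈ 3, so the ion is M³⁺.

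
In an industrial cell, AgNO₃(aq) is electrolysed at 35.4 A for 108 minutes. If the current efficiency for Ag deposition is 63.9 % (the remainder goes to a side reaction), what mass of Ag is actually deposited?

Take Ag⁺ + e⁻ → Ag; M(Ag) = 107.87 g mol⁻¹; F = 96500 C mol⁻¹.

Q = I·t = 35.40 × 6480.0 = 229400 C.
n(e⁻) = 229400/96500 = 2.377 mol; theoretically n(Ag) = 2.377/1 = 2.377 mol, m_theo = 256.4 g.
At 63.9 % efficiency, m_actual = 0.639 × 256.4 = 164 g.

164 g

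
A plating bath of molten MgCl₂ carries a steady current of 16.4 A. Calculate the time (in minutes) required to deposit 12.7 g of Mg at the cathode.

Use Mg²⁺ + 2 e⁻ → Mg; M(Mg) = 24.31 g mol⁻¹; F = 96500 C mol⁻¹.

n(Mg) = m/M = 12.7 / 24.31 = 0.5224 mol.
Each Mg atom requires 2 electrons, so n(e⁻) = 2 × 0.5224 = 1.045 mol.
Q = n(e⁻)·F = 1.045 × 96500 = 100800 C.
t = Q/I = 100800 / 16.40 A = 6148 s = 102 min.

102 min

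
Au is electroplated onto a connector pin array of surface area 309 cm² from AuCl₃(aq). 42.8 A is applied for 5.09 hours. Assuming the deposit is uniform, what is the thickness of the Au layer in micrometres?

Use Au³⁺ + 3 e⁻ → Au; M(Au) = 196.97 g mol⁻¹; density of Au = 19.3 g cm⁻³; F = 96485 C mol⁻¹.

895 μm

Q = I·t = 42.80 × 18324 = 784300 C; n(e⁻) = 8.128 mol.
n(Au) = n(e⁻)/3 = 2.709 mol, so m = 2.709 × 196.97 = 533.7 g.
Volume = m/ρ = 533.7 / 19.3 = 27.65 cm³.
Thickness = V/A = 27.65 / 309 = 0.0895 cm = 895 μm.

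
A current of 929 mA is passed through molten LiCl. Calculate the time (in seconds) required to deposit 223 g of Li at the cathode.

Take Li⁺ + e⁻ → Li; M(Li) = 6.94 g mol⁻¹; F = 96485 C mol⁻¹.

n(Li) = m/M = 223 / 6.94 = 32.13 mol.
Each Li atom requires 1 electron, so n(e⁻) = 1 × 32.13 = 32.13 mol.
Q = n(e⁻)·F = 32.13 × 96485 = 3100000 C.
t = Q/I = 3100000 / 0.9290 A = 3337000 s.

3.34 × 10⁶ s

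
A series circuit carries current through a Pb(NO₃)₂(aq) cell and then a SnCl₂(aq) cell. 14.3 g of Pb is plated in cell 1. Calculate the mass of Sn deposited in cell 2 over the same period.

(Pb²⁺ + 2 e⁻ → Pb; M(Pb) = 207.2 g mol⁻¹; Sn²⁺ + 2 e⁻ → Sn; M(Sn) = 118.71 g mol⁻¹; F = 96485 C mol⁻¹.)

n(Pb) = 14.3 / 207.2 = 0.06902 mol.
Since Pb²⁺ + 2 e⁻ → Pb, n(e⁻) passed = 2 × 0.06902 = 0.1380 mol.
Cells in series carry the same charge, so the same 0.1380 mol of electrons passes through cell 2.
Sn²⁺ + 2 e⁻ → Sn, so n(Sn) = 0.1380 / 2 = 0.06902 mol.
m(Sn) = 0.06902 × 118.71 = 8.19 g.

8.19 g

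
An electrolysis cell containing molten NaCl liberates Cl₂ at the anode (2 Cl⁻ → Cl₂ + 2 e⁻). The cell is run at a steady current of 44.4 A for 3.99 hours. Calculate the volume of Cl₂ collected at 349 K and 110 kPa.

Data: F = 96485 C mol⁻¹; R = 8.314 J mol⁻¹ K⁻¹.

Q = I·t = 44.40 A × 14364 s = 637800 C.
n(e⁻) = Q/F = 637800 / 96485 = 6.610 mol.
2 electrons are transferred per Cl₂ molecule, so n(Cl₂) = 6.610 / 2 = 3.305 mol.
V = nRT/P = (3.305 × 8.314 × 349) / (110 × 10³ Pa) = 0.0872 m³ = 87.2 L.

87.2 L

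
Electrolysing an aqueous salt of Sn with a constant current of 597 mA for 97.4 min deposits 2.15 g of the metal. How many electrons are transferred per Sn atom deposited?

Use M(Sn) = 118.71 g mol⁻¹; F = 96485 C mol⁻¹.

Q = I·t = 0.5970 A × 5844.0 s = 3489 C, so n(e⁻) = 3489/96485 = 0.03616 mol.
n(Sn) deposited = 2.15 / 118.71 = 0.01811 mol.
Electrons per atom = n(e⁻)/n(Sn) = 0.03616 / 0.01811 = 2.00 ≈ 2, so the ion is Sn²⁺.

2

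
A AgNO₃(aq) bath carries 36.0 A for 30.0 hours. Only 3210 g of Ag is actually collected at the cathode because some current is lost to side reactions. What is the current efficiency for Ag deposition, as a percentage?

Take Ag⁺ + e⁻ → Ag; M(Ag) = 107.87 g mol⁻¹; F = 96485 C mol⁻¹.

73.8 %

Q = I·t = 36.00 × 108000 = 3888000 C; n(e⁻) = 3888000/96485 = 40.30 mol.
Theoretical n(Ag) = n(e⁻)/1 = 40.30 mol, i.e. m_theo = 40.30 × 107.87 = 4347 g.
Efficiency = m_actual / m_theo = 3210 / 4347 = 73.8 %.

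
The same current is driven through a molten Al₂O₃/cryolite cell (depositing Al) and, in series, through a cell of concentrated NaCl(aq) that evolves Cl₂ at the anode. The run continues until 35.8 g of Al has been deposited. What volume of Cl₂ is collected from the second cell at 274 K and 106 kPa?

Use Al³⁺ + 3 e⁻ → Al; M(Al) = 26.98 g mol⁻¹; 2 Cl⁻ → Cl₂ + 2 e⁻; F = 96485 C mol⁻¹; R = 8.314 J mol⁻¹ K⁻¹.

n(Al) = 35.8 / 26.98 = 1.327 mol, so n(e⁻) = 3 × 1.327 = 3.981 mol.
The cells are in series, so the same 3.981 mol of electrons passes through the second cell.
2 Cl⁻ → Cl₂ + 2 e⁻ — 2 mol e⁻ per mol Cl₂, so n(Cl₂) = 3.981/2 = 1.990 mol.
V = nRT/P = (1.990 × 8.314 × 274) / (106 × 10³) = 0.0428 m³ = 42.8 L.

42.8 L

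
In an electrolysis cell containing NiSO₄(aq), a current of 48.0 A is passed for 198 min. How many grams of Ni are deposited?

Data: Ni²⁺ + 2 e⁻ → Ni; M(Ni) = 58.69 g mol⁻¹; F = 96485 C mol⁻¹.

173 g

Q = I·t = 48.00 A × 11880 s = 570200 C.
n(e⁻) = Q/F = 570200 / 96485 = 5.910 mol.
Ni²⁺ + 2 e⁻ → Ni, so n(Ni) = n(e⁻)/2 = 2.955 mol.
m = n·M = 2.955 × 58.69 = 173 g.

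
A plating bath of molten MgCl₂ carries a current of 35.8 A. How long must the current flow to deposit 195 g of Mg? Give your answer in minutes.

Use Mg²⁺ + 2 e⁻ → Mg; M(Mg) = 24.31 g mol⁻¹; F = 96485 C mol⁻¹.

721 min

n(Mg) = m/M = 195 / 24.31 = 8.021 mol.
Each Mg atom requires 2 electrons, so n(e⁻) = 2 × 8.021 = 16.04 mol.
Q = n(e⁻)·F = 16.04 × 96485 = 1548000 C.
t = Q/I = 1548000 / 35.80 A = 43240 s = 721 min.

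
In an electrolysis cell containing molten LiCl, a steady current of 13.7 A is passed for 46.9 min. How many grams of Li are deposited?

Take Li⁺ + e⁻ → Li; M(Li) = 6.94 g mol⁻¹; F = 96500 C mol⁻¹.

Q = I·t = 13.70 A × 2814.0 s = 38550 C.
n(e⁻) = Q/F = 38550 / 96500 = 0.3995 mol.
Li⁺ + e⁻ → Li, so n(Li) = n(e⁻)/1 = 0.3995 mol.
m = n·M = 0.3995 × 6.94 = 2.77 g.

2.77 g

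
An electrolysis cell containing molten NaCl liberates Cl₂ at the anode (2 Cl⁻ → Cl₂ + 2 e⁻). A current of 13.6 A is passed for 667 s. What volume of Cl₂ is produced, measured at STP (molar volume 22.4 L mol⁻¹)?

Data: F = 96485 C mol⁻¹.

1.05 L

Q = I·t = 13.60 A × 667.00 s = 9071 C.
n(e⁻) = Q/F = 9071 / 96485 = 0.09402 mol.
2 electrons are transferred per Cl₂ molecule, so n(Cl₂) = 0.09402 / 2 = 0.04701 mol.
V = n × V_m = 0.04701 × 22.4 = 1.05 L.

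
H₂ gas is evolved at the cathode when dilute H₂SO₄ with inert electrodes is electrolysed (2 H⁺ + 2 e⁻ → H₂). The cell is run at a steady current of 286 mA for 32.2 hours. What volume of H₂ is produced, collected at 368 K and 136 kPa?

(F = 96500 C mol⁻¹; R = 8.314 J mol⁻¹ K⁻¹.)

Q = I·t = 0.2860 A × 115920 s = 33150 C.
n(e⁻) = Q/F = 33150 / 96500 = 0.3436 mol.
2 electrons are transferred per H₂ molecule, so n(H₂) = 0.3436 / 2 = 0.1718 mol.
V = nRT/P = (0.1718 × 8.314 × 368) / (136 × 10³ Pa) = 0.00386 m³ = 3.86 L.

3.86 L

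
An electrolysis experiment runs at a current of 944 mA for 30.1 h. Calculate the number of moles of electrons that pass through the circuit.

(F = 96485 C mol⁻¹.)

Q = I·t = 0.9440 A × 108360 s = 102300 C.
n(e⁻) = Q/F = 102300 / 96485 = 1.06 mol.

1.06 mol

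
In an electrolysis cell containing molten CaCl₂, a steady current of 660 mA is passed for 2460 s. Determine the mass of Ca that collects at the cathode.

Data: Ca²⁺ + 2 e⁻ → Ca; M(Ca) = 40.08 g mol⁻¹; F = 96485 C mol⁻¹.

Q = I·t = 0.6600 A × 2460.0 s = 1624 C.
n(e⁻) = Q/F = 1624 / 96485 = 0.01683 mol.
Ca²⁺ + 2 e⁻ → Ca, so n(Ca) = n(e⁻)/2 = 0.008414 mol.
m = n·M = 0.008414 × 40.08 = 0.337 g.

0.337 g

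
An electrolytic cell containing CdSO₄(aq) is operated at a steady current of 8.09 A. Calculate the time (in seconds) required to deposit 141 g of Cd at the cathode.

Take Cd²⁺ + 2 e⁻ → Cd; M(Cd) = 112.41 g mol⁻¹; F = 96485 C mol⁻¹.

29900 s

n(Cd) = m/M = 141 / 112.41 = 1.254 mol.
Each Cd atom requires 2 electrons, so n(e⁻) = 2 × 1.254 = 2.509 mol.
Q = n(e⁻)·F = 2.509 × 96485 = 242000 C.
t = Q/I = 242000 / 8.090 A = 29920 s.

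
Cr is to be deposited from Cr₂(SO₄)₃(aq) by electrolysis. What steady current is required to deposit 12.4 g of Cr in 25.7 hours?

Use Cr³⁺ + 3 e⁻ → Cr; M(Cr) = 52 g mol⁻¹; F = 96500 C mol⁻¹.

0.746 A

n(Cr) = 12.4 / 52 = 0.2385 mol.
n(e⁻) = 3 × 0.2385 = 0.7154 mol.
Q = n(e⁻)·F = 0.7154 × 96500 = 69030 C.
I = Q/t = 69030 / 92520 s = 0.746 A.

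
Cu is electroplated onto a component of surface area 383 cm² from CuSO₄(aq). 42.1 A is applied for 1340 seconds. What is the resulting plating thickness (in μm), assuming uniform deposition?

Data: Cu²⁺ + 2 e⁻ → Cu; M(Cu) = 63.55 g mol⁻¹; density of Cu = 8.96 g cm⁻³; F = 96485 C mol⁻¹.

54.1 μm

Q = I·t = 42.10 × 1340.0 = 56410 C; n(e⁻) = 0.5847 mol.
n(Cu) = n(e⁻)/2 = 0.2923 mol, so m = 0.2923 × 63.55 = 18.58 g.
Volume = m/ρ = 18.58 / 8.96 = 2.074 cm³.
Thickness = V/A = 2.074 / 383 = 0.00541 cm = 54.1 μm.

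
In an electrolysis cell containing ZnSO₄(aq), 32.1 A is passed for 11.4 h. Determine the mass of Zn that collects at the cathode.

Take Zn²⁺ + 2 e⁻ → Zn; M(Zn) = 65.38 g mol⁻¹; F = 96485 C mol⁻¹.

446 g

Q = I·t = 32.10 A × 41040 s = 1317000 C.
n(e⁻) = Q/F = 1317000 / 96485 = 13.65 mol.
Zn²⁺ + 2 e⁻ → Zn, so n(Zn) = n(e⁻)/2 = 6.827 mol.
m = n·M = 6.827 × 65.38 = 446 g.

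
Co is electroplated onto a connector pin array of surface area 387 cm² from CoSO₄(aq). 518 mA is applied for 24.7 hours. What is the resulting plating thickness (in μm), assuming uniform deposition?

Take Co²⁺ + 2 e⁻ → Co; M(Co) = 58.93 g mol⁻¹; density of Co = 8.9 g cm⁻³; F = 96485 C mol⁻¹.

Q = I·t = 0.5180 × 88920 = 46060 C; n(e⁻) = 0.4774 mol.
n(Co) = n(e⁻)/2 = 0.2387 mol, so m = 0.2387 × 58.93 = 14.07 g.
Volume = m/ρ = 14.07 / 8.9 = 1.580 cm³.
Thickness = V/A = 1.580 / 387 = 0.00408 cm = 40.8 μm.

40.8 μm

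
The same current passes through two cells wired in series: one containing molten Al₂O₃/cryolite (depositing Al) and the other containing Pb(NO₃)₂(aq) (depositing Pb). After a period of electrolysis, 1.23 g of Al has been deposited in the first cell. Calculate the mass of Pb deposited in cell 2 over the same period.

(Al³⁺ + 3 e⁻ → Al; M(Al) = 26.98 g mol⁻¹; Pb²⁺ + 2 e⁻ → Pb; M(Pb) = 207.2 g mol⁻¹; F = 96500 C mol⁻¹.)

n(Al) = 1.23 / 26.98 = 0.04559 mol.
Since Al³⁺ + 3 e⁻ → Al, n(e⁻) passed = 3 × 0.04559 = 0.1368 mol.
Cells in series carry the same charge, so the same 0.1368 mol of electrons passes through cell 2.
Pb²⁺ + 2 e⁻ → Pb, so n(Pb) = 0.1368 / 2 = 0.06838 mol.
m(Pb) = 0.06838 × 207.2 = 14.2 g.

14.2 g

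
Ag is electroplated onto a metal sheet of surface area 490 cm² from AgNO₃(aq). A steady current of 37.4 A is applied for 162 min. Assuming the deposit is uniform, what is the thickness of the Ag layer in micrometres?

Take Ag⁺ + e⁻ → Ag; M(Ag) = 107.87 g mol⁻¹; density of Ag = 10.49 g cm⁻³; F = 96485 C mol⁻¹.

Q = I·t = 37.40 × 9720.0 = 363500 C; n(e⁻) = 3.768 mol.
n(Ag) = n(e⁻)/1 = 3.768 mol, so m = 3.768 × 107.87 = 406.4 g.
Volume = m/ρ = 406.4 / 10.49 = 38.74 cm³.
Thickness = V/A = 38.74 / 490 = 0.0791 cm = 791 μm.

791 μm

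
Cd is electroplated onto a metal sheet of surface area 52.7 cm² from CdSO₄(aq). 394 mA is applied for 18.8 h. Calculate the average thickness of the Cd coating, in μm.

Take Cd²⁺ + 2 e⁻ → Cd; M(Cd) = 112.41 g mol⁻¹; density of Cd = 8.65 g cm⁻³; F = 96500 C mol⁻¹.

341 μm

Q = I·t = 0.3940 × 67680 = 26670 C; n(e⁻) = 0.2763 mol.
n(Cd) = n(e⁻)/2 = 0.1382 mol, so m = 0.1382 × 112.41 = 15.53 g.
Volume = m/ρ = 15.53 / 8.65 = 1.796 cm³.
Thickness = V/A = 1.796 / 52.7 = 0.0341 cm = 341 μm.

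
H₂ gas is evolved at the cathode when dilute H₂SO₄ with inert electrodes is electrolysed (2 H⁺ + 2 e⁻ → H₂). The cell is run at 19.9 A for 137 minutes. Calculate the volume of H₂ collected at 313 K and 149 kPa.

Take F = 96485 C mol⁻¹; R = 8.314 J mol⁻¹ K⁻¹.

14.8 L

Q = I·t = 19.90 A × 8220.0 s = 163600 C.
n(e⁻) = Q/F = 163600 / 96485 = 1.695 mol.
2 electrons are transferred per H₂ molecule, so n(H₂) = 1.695 / 2 = 0.8477 mol.
V = nRT/P = (0.8477 × 8.314 × 313) / (149 × 10³ Pa) = 0.0148 m³ = 14.8 L.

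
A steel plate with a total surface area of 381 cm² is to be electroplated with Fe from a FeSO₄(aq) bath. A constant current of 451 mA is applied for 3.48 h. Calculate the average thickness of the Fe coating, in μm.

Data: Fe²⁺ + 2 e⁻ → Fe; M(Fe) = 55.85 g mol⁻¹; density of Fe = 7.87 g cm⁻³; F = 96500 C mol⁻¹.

5.45 μm

Q = I·t = 0.4510 × 12528 = 5650 C; n(e⁻) = 0.05855 mol.
n(Fe) = n(e⁻)/2 = 0.02928 mol, so m = 0.02928 × 55.85 = 1.635 g.
Volume = m/ρ = 1.635 / 7.87 = 0.2078 cm³.
Thickness = V/A = 0.2078 / 381 = 5.45 × 10⁻⁴ cm = 5.45 μm.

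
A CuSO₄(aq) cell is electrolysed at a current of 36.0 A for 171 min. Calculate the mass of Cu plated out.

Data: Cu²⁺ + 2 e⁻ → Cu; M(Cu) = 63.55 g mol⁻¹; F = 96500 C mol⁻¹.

122 g

Q = I·t = 36.00 A × 10260 s = 369400 C.
n(e⁻) = Q/F = 369400 / 96500 = 3.828 mol.
Cu²⁺ + 2 e⁻ → Cu, so n(Cu) = n(e⁻)/2 = 1.914 mol.
m = n·M = 1.914 × 63.55 = 122 g.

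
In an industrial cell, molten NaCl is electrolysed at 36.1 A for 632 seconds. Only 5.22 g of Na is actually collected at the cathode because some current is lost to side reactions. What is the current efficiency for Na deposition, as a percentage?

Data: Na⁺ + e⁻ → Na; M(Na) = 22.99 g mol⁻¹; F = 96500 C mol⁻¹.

96.0 %

Q = I·t = 36.10 × 632.00 = 22820 C; n(e⁻) = 22820/96500 = 0.2364 mol.
Theoretical n(Na) = n(e⁻)/1 = 0.2364 mol, i.e. m_theo = 0.2364 × 22.99 = 5.435 g.
Efficiency = m_actual / m_theo = 5.22 / 5.435 = 96.0 %.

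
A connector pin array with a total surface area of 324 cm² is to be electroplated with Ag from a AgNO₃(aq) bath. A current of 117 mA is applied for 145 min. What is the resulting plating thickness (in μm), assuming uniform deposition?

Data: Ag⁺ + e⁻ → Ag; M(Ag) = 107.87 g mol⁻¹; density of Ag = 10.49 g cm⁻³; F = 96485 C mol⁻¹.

Q = I·t = 0.1170 × 8700.0 = 1018 C; n(e⁻) = 0.01055 mol.
n(Ag) = n(e⁻)/1 = 0.01055 mol, so m = 0.01055 × 107.87 = 1.138 g.
Volume = m/ρ = 1.138 / 10.49 = 0.1085 cm³.
Thickness = V/A = 0.1085 / 324 = 3.35 × 10⁻⁴ cm = 3.35 μm.

3.35 μm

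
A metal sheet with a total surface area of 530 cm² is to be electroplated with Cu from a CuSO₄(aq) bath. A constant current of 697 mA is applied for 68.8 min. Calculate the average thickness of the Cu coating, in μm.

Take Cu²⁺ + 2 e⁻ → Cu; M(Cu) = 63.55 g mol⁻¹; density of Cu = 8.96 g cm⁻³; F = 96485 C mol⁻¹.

2.00 μm

Q = I·t = 0.6970 × 4128.0 = 2877 C; n(e⁻) = 0.02982 mol.
n(Cu) = n(e⁻)/2 = 0.01491 mol, so m = 0.01491 × 63.55 = 0.9475 g.
Volume = m/ρ = 0.9475 / 8.96 = 0.1058 cm³.
Thickness = V/A = 0.1058 / 530 = 2.00 × 10⁻⁴ cm = 2.00 μm.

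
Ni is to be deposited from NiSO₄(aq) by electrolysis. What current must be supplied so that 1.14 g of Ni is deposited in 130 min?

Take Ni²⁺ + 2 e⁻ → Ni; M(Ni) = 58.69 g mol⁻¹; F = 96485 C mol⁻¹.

0.481 A

n(Ni) = 1.14 / 58.69 = 0.01942 mol.
n(e⁻) = 2 × 0.01942 = 0.03885 mol.
Q = n(e⁻)·F = 0.03885 × 96485 = 3748 C.
I = Q/t = 3748 / 7800.0 s = 0.481 A.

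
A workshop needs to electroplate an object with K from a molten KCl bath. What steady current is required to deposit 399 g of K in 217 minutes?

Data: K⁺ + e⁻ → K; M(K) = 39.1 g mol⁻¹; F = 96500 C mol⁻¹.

75.6 A

n(K) = 399 / 39.1 = 10.20 mol.
n(e⁻) = 1 × 10.20 = 10.20 mol.
Q = n(e⁻)·F = 10.20 × 96500 = 984700 C.
I = Q/t = 984700 / 13020 s = 75.6 A.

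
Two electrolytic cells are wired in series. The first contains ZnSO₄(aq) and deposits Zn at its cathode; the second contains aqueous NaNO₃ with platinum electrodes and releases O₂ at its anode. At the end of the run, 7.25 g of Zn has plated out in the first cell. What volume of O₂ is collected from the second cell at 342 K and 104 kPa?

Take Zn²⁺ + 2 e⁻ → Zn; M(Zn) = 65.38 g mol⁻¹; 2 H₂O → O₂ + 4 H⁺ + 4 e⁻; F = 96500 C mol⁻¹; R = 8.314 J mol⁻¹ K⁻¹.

1.52 L

n(Zn) = 7.25 / 65.38 = 0.1109 mol, so n(e⁻) = 2 × 0.1109 = 0.2218 mol.
The cells are in series, so the same 0.2218 mol of electrons passes through the second cell.
2 H₂O → O₂ + 4 H⁺ + 4 e⁻ — 4 mol e⁻ per mol O₂, so n(O₂) = 0.2218/4 = 0.05545 mol.
V = nRT/P = (0.05545 × 8.314 × 342) / (104 × 10³) = 0.00152 m³ = 1.52 L.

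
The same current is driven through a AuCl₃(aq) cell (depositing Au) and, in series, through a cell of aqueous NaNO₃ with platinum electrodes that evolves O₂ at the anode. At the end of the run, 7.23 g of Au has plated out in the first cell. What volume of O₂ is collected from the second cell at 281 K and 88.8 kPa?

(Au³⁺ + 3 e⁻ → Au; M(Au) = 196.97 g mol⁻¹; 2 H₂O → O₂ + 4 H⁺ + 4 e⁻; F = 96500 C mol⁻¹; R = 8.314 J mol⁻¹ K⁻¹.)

n(Au) = 7.23 / 196.97 = 0.03671 mol, so n(e⁻) = 3 × 0.03671 = 0.1101 mol.
The cells are in series, so the same 0.1101 mol of electrons passes through the second cell.
2 H₂O → O₂ + 4 H⁺ + 4 e⁻ — 4 mol e⁻ per mol O₂, so n(O₂) = 0.1101/4 = 0.02753 mol.
V = nRT/P = (0.02753 × 8.314 × 281) / (88.8 × 10³) = 7.24 × 10⁻⁴ m³ = 0.724 L.

0.724 L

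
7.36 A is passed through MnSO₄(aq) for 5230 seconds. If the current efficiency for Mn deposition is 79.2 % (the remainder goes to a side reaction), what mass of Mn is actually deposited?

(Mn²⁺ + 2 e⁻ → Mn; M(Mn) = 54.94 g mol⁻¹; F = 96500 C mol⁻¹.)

8.68 g

Q = I·t = 7.360 × 5230.0 = 38490 C.
n(e⁻) = 38490/96500 = 0.3989 mol; theoretically n(Mn) = 0.3989/2 = 0.1994 mol, m_theo = 10.96 g.
At 79.2 % efficiency, m_actual = 0.792 × 10.96 = 8.68 g.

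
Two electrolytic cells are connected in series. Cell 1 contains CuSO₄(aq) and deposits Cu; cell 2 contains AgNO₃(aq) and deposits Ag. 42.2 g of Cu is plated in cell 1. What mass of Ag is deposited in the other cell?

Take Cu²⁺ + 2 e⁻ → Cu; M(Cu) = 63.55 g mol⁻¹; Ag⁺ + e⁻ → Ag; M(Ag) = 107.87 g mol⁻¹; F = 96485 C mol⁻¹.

n(Cu) = 42.2 / 63.55 = 0.6640 mol.
Since Cu²⁺ + 2 e⁻ → Cu, n(e⁻) passed = 2 × 0.6640 = 1.328 mol.
Cells in series carry the same charge, so the same 1.328 mol of electrons passes through cell 2.
Ag⁺ + e⁻ → Ag, so n(Ag) = 1.328 / 1 = 1.328 mol.
m(Ag) = 1.328 × 107.87 = 143 g.

143 g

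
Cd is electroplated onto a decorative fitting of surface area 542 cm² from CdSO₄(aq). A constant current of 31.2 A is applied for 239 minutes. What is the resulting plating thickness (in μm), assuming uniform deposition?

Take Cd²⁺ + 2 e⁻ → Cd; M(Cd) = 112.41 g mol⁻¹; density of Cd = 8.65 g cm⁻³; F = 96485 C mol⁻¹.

556 μm

Q = I·t = 31.20 × 14340 = 447400 C; n(e⁻) = 4.637 mol.
n(Cd) = n(e⁻)/2 = 2.319 mol, so m = 2.319 × 112.41 = 260.6 g.
Volume = m/ρ = 260.6 / 8.65 = 30.13 cm³.
Thickness = V/A = 30.13 / 542 = 0.0556 cm = 556 μm.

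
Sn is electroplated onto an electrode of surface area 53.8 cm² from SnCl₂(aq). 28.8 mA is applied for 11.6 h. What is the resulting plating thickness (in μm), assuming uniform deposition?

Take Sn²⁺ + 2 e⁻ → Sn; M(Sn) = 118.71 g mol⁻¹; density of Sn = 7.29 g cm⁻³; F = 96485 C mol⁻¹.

Q = I·t = 0.02880 × 41760 = 1203 C; n(e⁻) = 0.01247 mol.
n(Sn) = n(e⁻)/2 = 0.006233 mol, so m = 0.006233 × 118.71 = 0.7399 g.
Volume = m/ρ = 0.7399 / 7.29 = 0.1015 cm³.
Thickness = V/A = 0.1015 / 53.8 = 0.00189 cm = 18.9 μm.

18.9 μm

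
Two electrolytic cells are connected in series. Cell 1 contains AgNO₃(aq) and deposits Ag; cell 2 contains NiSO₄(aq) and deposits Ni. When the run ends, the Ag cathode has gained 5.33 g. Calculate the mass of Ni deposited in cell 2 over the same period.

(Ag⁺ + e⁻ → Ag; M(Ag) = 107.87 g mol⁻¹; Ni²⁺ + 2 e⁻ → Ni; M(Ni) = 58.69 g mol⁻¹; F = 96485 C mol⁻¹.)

1.45 g

n(Ag) = 5.33 / 107.87 = 0.04941 mol.
Since Ag⁺ + e⁻ → Ag, n(e⁻) passed = 1 × 0.04941 = 0.04941 mol.
Cells in series carry the same charge, so the same 0.04941 mol of electrons passes through cell 2.
Ni²⁺ + 2 e⁻ → Ni, so n(Ni) = 0.04941 / 2 = 0.02471 mol.
m(Ni) = 0.02471 × 58.69 = 1.45 g.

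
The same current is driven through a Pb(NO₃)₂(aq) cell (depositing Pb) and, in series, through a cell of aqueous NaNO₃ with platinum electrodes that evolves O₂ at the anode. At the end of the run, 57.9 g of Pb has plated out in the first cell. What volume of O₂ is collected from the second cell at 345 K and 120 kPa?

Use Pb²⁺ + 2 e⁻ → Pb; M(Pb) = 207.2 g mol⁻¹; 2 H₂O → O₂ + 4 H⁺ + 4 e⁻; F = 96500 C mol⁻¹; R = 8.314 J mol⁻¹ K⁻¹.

n(Pb) = 57.9 / 207.2 = 0.2794 mol, so n(e⁻) = 2 × 0.2794 = 0.5589 mol.
The cells are in series, so the same 0.5589 mol of electrons passes through the second cell.
2 H₂O → O₂ + 4 H⁺ + 4 e⁻ — 4 mol e⁻ per mol O₂, so n(O₂) = 0.5589/4 = 0.1397 mol.
V = nRT/P = (0.1397 × 8.314 × 345) / (120 × 10³) = 0.00334 m³ = 3.34 L.

3.34 L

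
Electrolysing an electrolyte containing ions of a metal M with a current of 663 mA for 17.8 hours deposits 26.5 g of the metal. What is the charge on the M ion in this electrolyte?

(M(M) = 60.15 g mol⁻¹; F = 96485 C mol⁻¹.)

Q = I·t = 0.6630 A × 64080 s = 42490 C, so n(e⁻) = 42490/96485 = 0.4403 mol.
n(M) deposited = 26.5 / 60.15 = 0.4406 mol.
Electrons per atom = n(e⁻)/n(M) = 0.4403 / 0.4406 = 0.999 ≈ 1, so the ion is M⁺.

+1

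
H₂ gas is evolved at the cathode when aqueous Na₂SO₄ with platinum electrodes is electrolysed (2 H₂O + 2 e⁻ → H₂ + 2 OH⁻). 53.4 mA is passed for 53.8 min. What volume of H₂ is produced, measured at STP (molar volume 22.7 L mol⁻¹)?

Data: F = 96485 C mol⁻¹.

Q = I·t = 0.05340 A × 3228.0 s = 172.4 C.
n(e⁻) = Q/F = 172.4 / 96485 = 0.001787 mol.
2 electrons are transferred per H₂ molecule, so n(H₂) = 0.001787 / 2 = 0.0008933 mol.
V = n × V_m = 0.0008933 × 22.7 = 0.0203 L.

0.0203 L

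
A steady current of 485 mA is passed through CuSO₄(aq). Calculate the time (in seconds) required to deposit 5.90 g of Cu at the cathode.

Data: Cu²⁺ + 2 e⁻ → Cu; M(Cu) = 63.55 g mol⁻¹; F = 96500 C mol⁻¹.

n(Cu) = m/M = 5.90 / 63.55 = 0.09284 mol.
Each Cu atom requires 2 electrons, so n(e⁻) = 2 × 0.09284 = 0.1857 mol.
Q = n(e⁻)·F = 0.1857 × 96500 = 17920 C.
t = Q/I = 17920 / 0.4850 A = 36940 s.

36900 s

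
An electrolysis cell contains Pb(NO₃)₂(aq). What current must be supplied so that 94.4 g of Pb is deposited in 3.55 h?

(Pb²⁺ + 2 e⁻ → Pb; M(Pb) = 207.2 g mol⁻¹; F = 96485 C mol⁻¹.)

6.88 A

n(Pb) = 94.4 / 207.2 = 0.4556 mol.
n(e⁻) = 2 × 0.4556 = 0.9112 mol.
Q = n(e⁻)·F = 0.9112 × 96485 = 87920 C.
I = Q/t = 87920 / 12780 s = 6.88 A.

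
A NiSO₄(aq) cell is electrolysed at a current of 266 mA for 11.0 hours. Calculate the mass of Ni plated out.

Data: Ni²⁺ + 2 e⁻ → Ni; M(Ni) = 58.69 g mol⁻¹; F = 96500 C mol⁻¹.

Q = I·t = 0.2660 A × 39600 s = 10530 C.
n(e⁻) = Q/F = 10530 / 96500 = 0.1092 mol.
Ni²⁺ + 2 e⁻ → Ni, so n(Ni) = n(e⁻)/2 = 0.05458 mol.
m = n·M = 0.05458 × 58.69 = 3.20 g.

3.20 g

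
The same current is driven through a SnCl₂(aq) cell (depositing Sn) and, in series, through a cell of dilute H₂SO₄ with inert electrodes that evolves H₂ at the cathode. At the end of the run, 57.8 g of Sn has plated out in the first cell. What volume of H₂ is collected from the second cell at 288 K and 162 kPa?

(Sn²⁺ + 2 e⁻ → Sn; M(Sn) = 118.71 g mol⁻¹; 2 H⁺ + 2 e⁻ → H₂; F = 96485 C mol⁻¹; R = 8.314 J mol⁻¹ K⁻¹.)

n(Sn) = 57.8 / 118.71 = 0.4869 mol, so n(e⁻) = 2 × 0.4869 = 0.9738 mol.
The cells are in series, so the same 0.9738 mol of electrons passes through the second cell.
2 H⁺ + 2 e⁻ → H₂ — 2 mol e⁻ per mol H₂, so n(H₂) = 0.9738/2 = 0.4869 mol.
V = nRT/P = (0.4869 × 8.314 × 288) / (162 × 10³) = 0.00720 m³ = 7.20 L.

7.20 L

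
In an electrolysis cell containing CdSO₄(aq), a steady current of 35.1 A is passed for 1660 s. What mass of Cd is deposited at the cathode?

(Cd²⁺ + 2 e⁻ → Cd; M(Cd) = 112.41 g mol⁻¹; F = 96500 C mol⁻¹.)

33.9 g

Q = I·t = 35.10 A × 1660.0 s = 58270 C.
n(e⁻) = Q/F = 58270 / 96500 = 0.6038 mol.
Cd²⁺ + 2 e⁻ → Cd, so n(Cd) = n(e⁻)/2 = 0.3019 mol.
m = n·M = 0.3019 × 112.41 = 33.9 g.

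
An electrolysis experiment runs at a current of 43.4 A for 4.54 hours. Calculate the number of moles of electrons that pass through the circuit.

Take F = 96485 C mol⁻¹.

7.35 mol

Q = I·t = 43.40 A × 16344 s = 709300 C.
n(e⁻) = Q/F = 709300 / 96485 = 7.35 mol.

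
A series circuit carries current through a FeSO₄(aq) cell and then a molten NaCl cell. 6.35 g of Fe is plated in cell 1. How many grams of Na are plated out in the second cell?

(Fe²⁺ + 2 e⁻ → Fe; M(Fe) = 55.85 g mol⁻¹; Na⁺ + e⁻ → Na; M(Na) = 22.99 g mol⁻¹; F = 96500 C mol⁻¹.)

n(Fe) = 6.35 / 55.85 = 0.1137 mol.
Since Fe²⁺ + 2 e⁻ → Fe, n(e⁻) passed = 2 × 0.1137 = 0.2274 mol.
Cells in series carry the same charge, so the same 0.2274 mol of electrons passes through cell 2.
Na⁺ + e⁻ → Na, so n(Na) = 0.2274 / 1 = 0.2274 mol.
m(Na) = 0.2274 × 22.99 = 5.23 g.

5.23 g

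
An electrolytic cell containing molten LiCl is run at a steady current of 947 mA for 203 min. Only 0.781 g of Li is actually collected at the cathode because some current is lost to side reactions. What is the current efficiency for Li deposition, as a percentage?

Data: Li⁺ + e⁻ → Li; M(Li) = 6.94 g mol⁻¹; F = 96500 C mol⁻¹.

94.2 %

Q = I·t = 0.9470 × 12180 = 11530 C; n(e⁻) = 11530/96500 = 0.1195 mol.
Theoretical n(Li) = n(e⁻)/1 = 0.1195 mol, i.e. m_theo = 0.1195 × 6.94 = 0.8295 g.
Efficiency = m_actual / m_theo = 0.781 / 0.8295 = 94.2 %.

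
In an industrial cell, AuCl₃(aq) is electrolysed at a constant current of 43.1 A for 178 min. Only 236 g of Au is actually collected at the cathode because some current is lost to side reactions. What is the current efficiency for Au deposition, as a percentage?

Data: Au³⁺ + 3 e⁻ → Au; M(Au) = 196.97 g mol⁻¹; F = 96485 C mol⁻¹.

Q = I·t = 43.10 × 10680 = 460300 C; n(e⁻) = 460300/96485 = 4.771 mol.
Theoretical n(Au) = n(e⁻)/3 = 1.590 mol, i.e. m_theo = 1.590 × 196.97 = 313.2 g.
Efficiency = m_actual / m_theo = 236 / 313.2 = 75.3 %.

75.3 %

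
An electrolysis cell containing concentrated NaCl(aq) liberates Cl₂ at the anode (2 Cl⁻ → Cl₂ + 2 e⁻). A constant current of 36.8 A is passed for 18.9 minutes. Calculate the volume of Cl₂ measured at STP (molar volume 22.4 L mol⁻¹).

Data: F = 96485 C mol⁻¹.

Q = I·t = 36.80 A × 1134.0 s = 41730 C.
n(e⁻) = Q/F = 41730 / 96485 = 0.4325 mol.
2 electrons are transferred per Cl₂ molecule, so n(Cl₂) = 0.4325 / 2 = 0.2163 mol.
V = n × V_m = 0.2163 × 22.4 = 4.84 L.

4.84 L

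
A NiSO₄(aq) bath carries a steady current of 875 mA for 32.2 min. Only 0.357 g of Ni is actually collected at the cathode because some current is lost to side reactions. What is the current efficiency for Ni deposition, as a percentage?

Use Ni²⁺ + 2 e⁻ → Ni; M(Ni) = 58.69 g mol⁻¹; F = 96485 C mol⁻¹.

Q = I·t = 0.8750 × 1932.0 = 1691 C; n(e⁻) = 1691/96485 = 0.01752 mol.
Theoretical n(Ni) = n(e⁻)/2 = 0.008760 mol, i.e. m_theo = 0.008760 × 58.69 = 0.5141 g.
Efficiency = m_actual / m_theo = 0.357 / 0.5141 = 69.4 %.

69.4 %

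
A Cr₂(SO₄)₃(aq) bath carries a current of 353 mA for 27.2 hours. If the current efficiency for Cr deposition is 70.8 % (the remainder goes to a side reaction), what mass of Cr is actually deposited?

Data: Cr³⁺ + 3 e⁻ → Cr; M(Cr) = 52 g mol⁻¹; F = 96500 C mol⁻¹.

4.40 g

Q = I·t = 0.3530 × 97920 = 34570 C.
n(e⁻) = 34570/96500 = 0.3582 mol; theoretically n(Cr) = 0.3582/3 = 0.1194 mol, m_theo = 6.209 g.
At 70.8 % efficiency, m_actual = 0.708 × 6.209 = 4.40 g.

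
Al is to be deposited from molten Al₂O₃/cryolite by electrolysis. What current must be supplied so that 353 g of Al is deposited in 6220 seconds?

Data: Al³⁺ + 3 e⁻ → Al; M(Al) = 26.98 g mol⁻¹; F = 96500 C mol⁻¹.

n(Al) = 353 / 26.98 = 13.08 mol.
n(e⁻) = 3 × 13.08 = 39.25 mol.
Q = n(e⁻)·F = 39.25 × 96500 = 3788000 C.
I = Q/t = 3788000 / 6220.0 s = 609 A.

609 A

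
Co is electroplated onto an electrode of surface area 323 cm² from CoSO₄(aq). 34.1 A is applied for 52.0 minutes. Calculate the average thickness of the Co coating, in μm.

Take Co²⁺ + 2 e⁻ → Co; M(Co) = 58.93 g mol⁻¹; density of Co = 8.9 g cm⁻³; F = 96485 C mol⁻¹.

113 μm

Q = I·t = 34.10 × 3120.0 = 106400 C; n(e⁻) = 1.103 mol.
n(Co) = n(e⁻)/2 = 0.5513 mol, so m = 0.5513 × 58.93 = 32.49 g.
Volume = m/ρ = 32.49 / 8.9 = 3.651 cm³.
Thickness = V/A = 3.651 / 323 = 0.0113 cm = 113 μm.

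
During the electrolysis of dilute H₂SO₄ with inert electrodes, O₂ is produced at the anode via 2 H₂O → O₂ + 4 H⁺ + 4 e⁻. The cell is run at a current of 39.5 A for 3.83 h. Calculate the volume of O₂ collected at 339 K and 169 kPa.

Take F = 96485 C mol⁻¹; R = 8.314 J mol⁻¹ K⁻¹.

23.5 L

Q = I·t = 39.50 A × 13788 s = 544600 C.
n(e⁻) = Q/F = 544600 / 96485 = 5.645 mol.
4 electrons are transferred per O₂ molecule, so n(O₂) = 5.645 / 4 = 1.411 mol.
V = nRT/P = (1.411 × 8.314 × 339) / (169 × 10³ Pa) = 0.0235 m³ = 23.5 L.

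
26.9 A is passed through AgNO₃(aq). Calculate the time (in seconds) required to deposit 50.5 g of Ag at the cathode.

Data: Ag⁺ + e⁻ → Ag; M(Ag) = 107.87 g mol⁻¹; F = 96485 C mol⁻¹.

n(Ag) = m/M = 50.5 / 107.87 = 0.4682 mol.
Each Ag atom requires 1 electron, so n(e⁻) = 1 × 0.4682 = 0.4682 mol.
Q = n(e⁻)·F = 0.4682 × 96485 = 45170 C.
t = Q/I = 45170 / 26.90 A = 1679 s.

1680 s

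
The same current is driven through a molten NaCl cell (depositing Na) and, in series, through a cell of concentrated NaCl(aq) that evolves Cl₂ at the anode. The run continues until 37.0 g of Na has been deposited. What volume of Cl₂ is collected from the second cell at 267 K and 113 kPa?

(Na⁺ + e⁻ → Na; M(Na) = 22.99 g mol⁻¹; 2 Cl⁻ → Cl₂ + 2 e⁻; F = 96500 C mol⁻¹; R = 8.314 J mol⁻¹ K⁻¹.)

15.8 L

n(Na) = 37.0 / 22.99 = 1.609 mol, so n(e⁻) = 1 × 1.609 = 1.609 mol.
The cells are in series, so the same 1.609 mol of electrons passes through the second cell.
2 Cl⁻ → Cl₂ + 2 e⁻ — 2 mol e⁻ per mol Cl₂, so n(Cl₂) = 1.609/2 = 0.8047 mol.
V = nRT/P = (0.8047 × 8.314 × 267) / (113 × 10³) = 0.0158 m³ = 15.8 L.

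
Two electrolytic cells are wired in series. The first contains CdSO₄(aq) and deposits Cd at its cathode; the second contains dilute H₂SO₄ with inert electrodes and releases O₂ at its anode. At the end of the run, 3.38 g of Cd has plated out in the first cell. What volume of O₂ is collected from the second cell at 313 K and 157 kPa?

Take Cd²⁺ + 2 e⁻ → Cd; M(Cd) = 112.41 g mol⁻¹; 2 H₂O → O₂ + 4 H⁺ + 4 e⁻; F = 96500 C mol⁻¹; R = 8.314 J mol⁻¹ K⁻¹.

n(Cd) = 3.38 / 112.41 = 0.03007 mol, so n(e⁻) = 2 × 0.03007 = 0.06014 mol.
The cells are in series, so the same 0.06014 mol of electrons passes through the second cell.
2 H₂O → O₂ + 4 H⁺ + 4 e⁻ — 4 mol e⁻ per mol O₂, so n(O₂) = 0.06014/4 = 0.01503 mol.
V = nRT/P = (0.01503 × 8.314 × 313) / (157 × 10³) = 2.49 × 10⁻⁴ m³ = 0.249 L.

0.249 L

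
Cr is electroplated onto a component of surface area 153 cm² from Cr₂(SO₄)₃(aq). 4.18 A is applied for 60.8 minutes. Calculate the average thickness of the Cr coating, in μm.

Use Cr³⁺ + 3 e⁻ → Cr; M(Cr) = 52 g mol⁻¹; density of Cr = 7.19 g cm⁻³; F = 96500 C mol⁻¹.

Q = I·t = 4.180 × 3648.0 = 15250 C; n(e⁻) = 0.1580 mol.
n(Cr) = n(e⁻)/3 = 0.05267 mol, so m = 0.05267 × 52 = 2.739 g.
Volume = m/ρ = 2.739 / 7.19 = 0.3809 cm³.
Thickness = V/A = 0.3809 / 153 = 0.00249 cm = 24.9 μm.

24.9 μm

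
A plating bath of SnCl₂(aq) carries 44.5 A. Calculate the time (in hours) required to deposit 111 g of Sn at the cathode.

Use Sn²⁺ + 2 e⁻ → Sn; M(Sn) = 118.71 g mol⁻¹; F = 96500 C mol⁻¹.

1.13 h

n(Sn) = m/M = 111 / 118.71 = 0.9351 mol.
Each Sn atom requires 2 electrons, so n(e⁻) = 2 × 0.9351 = 1.870 mol.
Q = n(e⁻)·F = 1.870 × 96500 = 180500 C.
t = Q/I = 180500 / 44.50 A = 4055 s = 1.13 h.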